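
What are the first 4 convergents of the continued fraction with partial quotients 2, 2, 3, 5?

2/1, 5/2, 17/7, 90/37

Using the convergent recurrence p_i = a_i*p_{i-1} + p_{i-2}, q_i = a_i*q_{i-1} + q_{i-2} with p_{-2}=0, p_{-1}=1, q_{-2}=1, q_{-1}=0:
  i=0: a_0=2, p_0 = 2*1 + 0 = 2, q_0 = 2*0 + 1 = 1.
  i=1: a_1=2, p_1 = 2*2 + 1 = 5, q_1 = 2*1 + 0 = 2.
  i=2: a_2=3, p_2 = 3*5 + 2 = 17, q_2 = 3*2 + 1 = 7.
  i=3: a_3=5, p_3 = 5*17 + 5 = 90, q_3 = 5*7 + 2 = 37.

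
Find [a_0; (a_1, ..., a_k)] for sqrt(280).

Write x_i = (sqrt(280) + m_i)/d_i with (m_0, d_0) = (0, 1). a_0 = floor(sqrt(280)) = 16, since 16^2 = 256 <= 280 < 289 = 17^2.
Iterate m_{i+1} = d_i*a_i - m_i, d_{i+1} = (280 - m_{i+1}^2)/d_i, a_{i+1} = floor((a_0 + m_{i+1})/d_{i+1}):
  m_1 = 1*16 - 0 = 16, d_1 = (280 - 16^2)/1 = 24/1 = 24, a_1 = floor((16 + 16)/24) = 1.
  m_2 = 24*1 - 16 = 8, d_2 = (280 - 8^2)/24 = 216/24 = 9, a_2 = floor((16 + 8)/9) = 2.
  m_3 = 9*2 - 8 = 10, d_3 = (280 - 10^2)/9 = 180/9 = 20, a_3 = floor((16 + 10)/20) = 1.
  m_4 = 20*1 - 10 = 10, d_4 = (280 - 10^2)/20 = 180/20 = 9, a_4 = floor((16 + 10)/9) = 2.
  m_5 = 9*2 - 10 = 8, d_5 = (280 - 8^2)/9 = 216/9 = 24, a_5 = floor((16 + 8)/24) = 1.
  m_6 = 24*1 - 8 = 16, d_6 = (280 - 16^2)/24 = 24/24 = 1, a_6 = floor((16 + 16)/1) = 32.
  m_7 = 1*32 - 16 = 16, d_7 = (280 - 16^2)/1 = 24/1 = 24: (m_7, d_7) = (m_1, d_1) = (16, 24), so from here the quotients repeat a_1, ..., a_6; the period length is 6.
Hence the expansion of sqrt(280) is a_0 = 16 followed by the repeating block 1, 2, 1, 2, 1, 32 (period 6).

[16; (1, 2, 1, 2, 1, 32)]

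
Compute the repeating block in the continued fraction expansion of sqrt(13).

Write x_i = (sqrt(13) + m_i)/d_i with (m_0, d_0) = (0, 1). a_0 = floor(sqrt(13)) = 3, since 3^2 = 9 <= 13 < 16 = 4^2.
Iterate m_{i+1} = d_i*a_i - m_i, d_{i+1} = (13 - m_{i+1}^2)/d_i, a_{i+1} = floor((a_0 + m_{i+1})/d_{i+1}):
  m_1 = 1*3 - 0 = 3, d_1 = (13 - 3^2)/1 = 4/1 = 4, a_1 = floor((3 + 3)/4) = 1.
  m_2 = 4*1 - 3 = 1, d_2 = (13 - 1^2)/4 = 12/4 = 3, a_2 = floor((3 + 1)/3) = 1.
  m_3 = 3*1 - 1 = 2, d_3 = (13 - 2^2)/3 = 9/3 = 3, a_3 = floor((3 + 2)/3) = 1.
  m_4 = 3*1 - 2 = 1, d_4 = (13 - 1^2)/3 = 12/3 = 4, a_4 = floor((3 + 1)/4) = 1.
  m_5 = 4*1 - 1 = 3, d_5 = (13 - 3^2)/4 = 4/4 = 1, a_5 = floor((3 + 3)/1) = 6.
  m_6 = 1*6 - 3 = 3, d_6 = (13 - 3^2)/1 = 4/1 = 4: (m_6, d_6) = (m_1, d_1) = (3, 4), so from here the quotients repeat a_1, ..., a_5; the period length is 5.
Hence the expansion of sqrt(13) is a_0 = 3 followed by the repeating block 1, 1, 1, 1, 6 (period 5).

[3; (1, 1, 1, 1, 6)]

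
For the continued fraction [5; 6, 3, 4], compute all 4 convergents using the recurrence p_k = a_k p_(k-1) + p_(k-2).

Using the convergent recurrence p_i = a_i*p_{i-1} + p_{i-2}, q_i = a_i*q_{i-1} + q_{i-2} with p_{-2}=0, p_{-1}=1, q_{-2}=1, q_{-1}=0:
  i=0: a_0=5, p_0 = 5*1 + 0 = 5, q_0 = 5*0 + 1 = 1.
  i=1: a_1=6, p_1 = 6*5 + 1 = 31, q_1 = 6*1 + 0 = 6.
  i=2: a_2=3, p_2 = 3*31 + 5 = 98, q_2 = 3*6 + 1 = 19.
  i=3: a_3=4, p_3 = 4*98 + 31 = 423, q_3 = 4*19 + 6 = 82.

5/1, 31/6, 98/19, 423/82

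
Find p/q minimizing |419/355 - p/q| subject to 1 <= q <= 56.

59/50

Expand x = 419/355 as a continued fraction with the Euclidean algorithm:
  419 = 1*355 + 64, so a_0 = 1.
  355 = 5*64 + 35, so a_1 = 5.
  64 = 1*35 + 29, so a_2 = 1.
  35 = 1*29 + 6, so a_3 = 1.
  29 = 4*6 + 5, so a_4 = 4.
  6 = 1*5 + 1, so a_5 = 1.
  5 = 5*1 + 0, so a_6 = 5.
so x = [1; 5, 1, 1, 4, 1, 5].
Convergents (p_i = a_i*p_{i-1} + p_{i-2}, q_i = a_i*q_{i-1} + q_{i-2} with p_{-2}=0, p_{-1}=1, q_{-2}=1, q_{-1}=0), until the denominator exceeds 56:
  i=0: a_0=1, p_0 = 1*1 + 0 = 1, q_0 = 1*0 + 1 = 1.
  i=1: a_1=5, p_1 = 5*1 + 1 = 6, q_1 = 5*1 + 0 = 5.
  i=2: a_2=1, p_2 = 1*6 + 1 = 7, q_2 = 1*5 + 1 = 6.
  i=3: a_3=1, p_3 = 1*7 + 6 = 13, q_3 = 1*6 + 5 = 11.
  i=4: a_4=4, p_4 = 4*13 + 7 = 59, q_4 = 4*11 + 6 = 50.
  i=5: a_5=1, p_5 = 1*59 + 13 = 72, q_5 = 1*50 + 11 = 61.
q_5 = 61 > 56, so the last convergent with denominator <= 56 is p_4/q_4 = 59/50.
The closest fraction with denominator <= 56 is either p_4/q_4 or the intermediate fraction (k*p_4 + p_3)/(k*q_4 + q_3) with the largest k >= 1 whose denominator stays <= 56; these approach x as k grows, and every other convergent or intermediate fraction in range is farther away.
Largest k: floor((56 - q_3)/q_4) = floor((56 - 11)/50) = 0.
Since k = 0, no intermediate fraction beyond p_4/q_4 has denominator <= 56, so the convergent 59/50 is the closest (its error is |419*50 - 59*355|/(355*50) = 5/17750).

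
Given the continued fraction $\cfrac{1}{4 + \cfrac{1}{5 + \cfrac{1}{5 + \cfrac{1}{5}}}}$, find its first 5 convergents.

0/1, 1/4, 5/21, 26/109, 135/566

Using the convergent recurrence p_i = a_i*p_{i-1} + p_{i-2}, q_i = a_i*q_{i-1} + q_{i-2} with p_{-2}=0, p_{-1}=1, q_{-2}=1, q_{-1}=0:
  i=0: a_0=0, p_0 = 0*1 + 0 = 0, q_0 = 0*0 + 1 = 1.
  i=1: a_1=4, p_1 = 4*0 + 1 = 1, q_1 = 4*1 + 0 = 4.
  i=2: a_2=5, p_2 = 5*1 + 0 = 5, q_2 = 5*4 + 1 = 21.
  i=3: a_3=5, p_3 = 5*5 + 1 = 26, q_3 = 5*21 + 4 = 109.
  i=4: a_4=5, p_4 = 5*26 + 5 = 135, q_4 = 5*109 + 21 = 566.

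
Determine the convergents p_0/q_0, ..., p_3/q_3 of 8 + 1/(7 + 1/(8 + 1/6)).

8/1, 57/7, 464/57, 2841/349

Using the convergent recurrence p_i = a_i*p_{i-1} + p_{i-2}, q_i = a_i*q_{i-1} + q_{i-2} with p_{-2}=0, p_{-1}=1, q_{-2}=1, q_{-1}=0:
  i=0: a_0=8, p_0 = 8*1 + 0 = 8, q_0 = 8*0 + 1 = 1.
  i=1: a_1=7, p_1 = 7*8 + 1 = 57, q_1 = 7*1 + 0 = 7.
  i=2: a_2=8, p_2 = 8*57 + 8 = 464, q_2 = 8*7 + 1 = 57.
  i=3: a_3=6, p_3 = 6*464 + 57 = 2841, q_3 = 6*57 + 7 = 349.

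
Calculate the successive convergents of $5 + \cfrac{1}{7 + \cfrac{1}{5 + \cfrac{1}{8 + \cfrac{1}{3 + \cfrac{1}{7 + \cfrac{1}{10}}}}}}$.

Using the convergent recurrence p_i = a_i*p_{i-1} + p_{i-2}, q_i = a_i*q_{i-1} + q_{i-2} with p_{-2}=0, p_{-1}=1, q_{-2}=1, q_{-1}=0:
  i=0: a_0=5, p_0 = 5*1 + 0 = 5, q_0 = 5*0 + 1 = 1.
  i=1: a_1=7, p_1 = 7*5 + 1 = 36, q_1 = 7*1 + 0 = 7.
  i=2: a_2=5, p_2 = 5*36 + 5 = 185, q_2 = 5*7 + 1 = 36.
  i=3: a_3=8, p_3 = 8*185 + 36 = 1516, q_3 = 8*36 + 7 = 295.
  i=4: a_4=3, p_4 = 3*1516 + 185 = 4733, q_4 = 3*295 + 36 = 921.
  i=5: a_5=7, p_5 = 7*4733 + 1516 = 34647, q_5 = 7*921 + 295 = 6742.
  i=6: a_6=10, p_6 = 10*34647 + 4733 = 351203, q_6 = 10*6742 + 921 = 68341.

5/1, 36/7, 185/36, 1516/295, 4733/921, 34647/6742, 351203/68341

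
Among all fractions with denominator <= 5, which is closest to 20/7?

14/5

Expand x = 20/7 as a continued fraction with the Euclidean algorithm:
  20 = 2*7 + 6, so a_0 = 2.
  7 = 1*6 + 1, so a_1 = 1.
  6 = 6*1 + 0, so a_2 = 6.
so x = [2; 1, 6].
Convergents (p_i = a_i*p_{i-1} + p_{i-2}, q_i = a_i*q_{i-1} + q_{i-2} with p_{-2}=0, p_{-1}=1, q_{-2}=1, q_{-1}=0), until the denominator exceeds 5:
  i=0: a_0=2, p_0 = 2*1 + 0 = 2, q_0 = 2*0 + 1 = 1.
  i=1: a_1=1, p_1 = 1*2 + 1 = 3, q_1 = 1*1 + 0 = 1.
  i=2: a_2=6, p_2 = 6*3 + 2 = 20, q_2 = 6*1 + 1 = 7.
q_2 = 7 > 5, so the last convergent with denominator <= 5 is p_1/q_1 = 3/1.
The closest fraction with denominator <= 5 is either p_1/q_1 or the intermediate fraction (k*p_1 + p_0)/(k*q_1 + q_0) with the largest k >= 1 whose denominator stays <= 5; these approach x as k grows, and every other convergent or intermediate fraction in range is farther away.
Largest k: floor((5 - q_0)/q_1) = floor((5 - 1)/1) = 4.
That gives (4*3 + 2)/(4*1 + 1) = 14/5.
Compare the errors: |x - 3/1| = |20*1 - 3*7|/(7*1) = 1/7, and |x - 14/5| = |20*5 - 14*7|/(7*5) = 2/35.
Cross-multiplying, 2*7 = 14 < 35 = 1*35, so 2/35 is smaller: the intermediate fraction 14/5 is closer to x than 3/1.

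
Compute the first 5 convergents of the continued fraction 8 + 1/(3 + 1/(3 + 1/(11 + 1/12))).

8/1, 25/3, 83/10, 938/113, 11339/1366

Using the convergent recurrence p_i = a_i*p_{i-1} + p_{i-2}, q_i = a_i*q_{i-1} + q_{i-2} with p_{-2}=0, p_{-1}=1, q_{-2}=1, q_{-1}=0:
  i=0: a_0=8, p_0 = 8*1 + 0 = 8, q_0 = 8*0 + 1 = 1.
  i=1: a_1=3, p_1 = 3*8 + 1 = 25, q_1 = 3*1 + 0 = 3.
  i=2: a_2=3, p_2 = 3*25 + 8 = 83, q_2 = 3*3 + 1 = 10.
  i=3: a_3=11, p_3 = 11*83 + 25 = 938, q_3 = 11*10 + 3 = 113.
  i=4: a_4=12, p_4 = 12*938 + 83 = 11339, q_4 = 12*113 + 10 = 1366.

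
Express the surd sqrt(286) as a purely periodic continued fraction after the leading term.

[16; (1, 10, 3, 3, 2, 3, 3, 10, 1, 32)]

Write x_i = (sqrt(286) + m_i)/d_i with (m_0, d_0) = (0, 1). a_0 = floor(sqrt(286)) = 16, since 16^2 = 256 <= 286 < 289 = 17^2.
Iterate m_{i+1} = d_i*a_i - m_i, d_{i+1} = (286 - m_{i+1}^2)/d_i, a_{i+1} = floor((a_0 + m_{i+1})/d_{i+1}):
  m_1 = 1*16 - 0 = 16, d_1 = (286 - 16^2)/1 = 30/1 = 30, a_1 = floor((16 + 16)/30) = 1.
  m_2 = 30*1 - 16 = 14, d_2 = (286 - 14^2)/30 = 90/30 = 3, a_2 = floor((16 + 14)/3) = 10.
  m_3 = 3*10 - 14 = 16, d_3 = (286 - 16^2)/3 = 30/3 = 10, a_3 = floor((16 + 16)/10) = 3.
  m_4 = 10*3 - 16 = 14, d_4 = (286 - 14^2)/10 = 90/10 = 9, a_4 = floor((16 + 14)/9) = 3.
  m_5 = 9*3 - 14 = 13, d_5 = (286 - 13^2)/9 = 117/9 = 13, a_5 = floor((16 + 13)/13) = 2.
  m_6 = 13*2 - 13 = 13, d_6 = (286 - 13^2)/13 = 117/13 = 9, a_6 = floor((16 + 13)/9) = 3.
  m_7 = 9*3 - 13 = 14, d_7 = (286 - 14^2)/9 = 90/9 = 10, a_7 = floor((16 + 14)/10) = 3.
  m_8 = 10*3 - 14 = 16, d_8 = (286 - 16^2)/10 = 30/10 = 3, a_8 = floor((16 + 16)/3) = 10.
  m_9 = 3*10 - 16 = 14, d_9 = (286 - 14^2)/3 = 90/3 = 30, a_9 = floor((16 + 14)/30) = 1.
  m_10 = 30*1 - 14 = 16, d_10 = (286 - 16^2)/30 = 30/30 = 1, a_10 = floor((16 + 16)/1) = 32.
  m_11 = 1*32 - 16 = 16, d_11 = (286 - 16^2)/1 = 30/1 = 30: (m_11, d_11) = (m_1, d_1) = (16, 30), so from here the quotients repeat a_1, ..., a_10; the period length is 10.
Hence the expansion of sqrt(286) is a_0 = 16 followed by the repeating block 1, 10, 3, 3, 2, 3, 3, 10, 1, 32 (period 10).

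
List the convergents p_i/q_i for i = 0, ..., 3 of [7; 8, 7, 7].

7/1, 57/8, 406/57, 2899/407

Using the convergent recurrence p_i = a_i*p_{i-1} + p_{i-2}, q_i = a_i*q_{i-1} + q_{i-2} with p_{-2}=0, p_{-1}=1, q_{-2}=1, q_{-1}=0:
  i=0: a_0=7, p_0 = 7*1 + 0 = 7, q_0 = 7*0 + 1 = 1.
  i=1: a_1=8, p_1 = 8*7 + 1 = 57, q_1 = 8*1 + 0 = 8.
  i=2: a_2=7, p_2 = 7*57 + 7 = 406, q_2 = 7*8 + 1 = 57.
  i=3: a_3=7, p_3 = 7*406 + 57 = 2899, q_3 = 7*57 + 8 = 407.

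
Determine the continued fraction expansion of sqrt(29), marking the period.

Write x_i = (sqrt(29) + m_i)/d_i with (m_0, d_0) = (0, 1). a_0 = floor(sqrt(29)) = 5, since 5^2 = 25 <= 29 < 36 = 6^2.
Iterate m_{i+1} = d_i*a_i - m_i, d_{i+1} = (29 - m_{i+1}^2)/d_i, a_{i+1} = floor((a_0 + m_{i+1})/d_{i+1}):
  m_1 = 1*5 - 0 = 5, d_1 = (29 - 5^2)/1 = 4/1 = 4, a_1 = floor((5 + 5)/4) = 2.
  m_2 = 4*2 - 5 = 3, d_2 = (29 - 3^2)/4 = 20/4 = 5, a_2 = floor((5 + 3)/5) = 1.
  m_3 = 5*1 - 3 = 2, d_3 = (29 - 2^2)/5 = 25/5 = 5, a_3 = floor((5 + 2)/5) = 1.
  m_4 = 5*1 - 2 = 3, d_4 = (29 - 3^2)/5 = 20/5 = 4, a_4 = floor((5 + 3)/4) = 2.
  m_5 = 4*2 - 3 = 5, d_5 = (29 - 5^2)/4 = 4/4 = 1, a_5 = floor((5 + 5)/1) = 10.
  m_6 = 1*10 - 5 = 5, d_6 = (29 - 5^2)/1 = 4/1 = 4: (m_6, d_6) = (m_1, d_1) = (5, 4), so from here the quotients repeat a_1, ..., a_5; the period length is 5.
Hence the expansion of sqrt(29) is a_0 = 5 followed by the repeating block 2, 1, 1, 2, 10 (period 5).

[5; (2, 1, 1, 2, 10)]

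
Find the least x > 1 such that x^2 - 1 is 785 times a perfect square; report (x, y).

(x, y) = (1569, 56)

First expand sqrt(785) as a continued fraction. With x_i = (sqrt(785) + m_i)/d_i and (m_0, d_0) = (0, 1): a_0 = floor(sqrt(785)) = 28, since 28^2 = 784 <= 785 < 841 = 29^2.
Iterate m_{i+1} = d_i*a_i - m_i, d_{i+1} = (785 - m_{i+1}^2)/d_i, a_{i+1} = floor((a_0 + m_{i+1})/d_{i+1}):
  m_1 = 1*28 - 0 = 28, d_1 = (785 - 28^2)/1 = 1/1 = 1, a_1 = floor((28 + 28)/1) = 56.
  m_2 = 1*56 - 28 = 28, d_2 = (785 - 28^2)/1 = 1/1 = 1: (m_2, d_2) = (m_1, d_1) = (28, 1), so from here the quotient a_1 repeats; the period length is 1.
So sqrt(785) = [28; (56)] with period length k = 1.
k is odd, so (p_{k-1}, q_{k-1}) only solves x^2 - 785y^2 = -1 and the fundamental solution of x^2 - 785y^2 = 1 is (p_{2k-1}, q_{2k-1}) = (p_1, q_1); compute convergents through index 1, running through the period twice.
Convergents (p_i = a_i*p_{i-1} + p_{i-2}, q_i = a_i*q_{i-1} + q_{i-2} with p_{-2}=0, p_{-1}=1, q_{-2}=1, q_{-1}=0):
  i=0: a_0=28, p_0 = 28*1 + 0 = 28, q_0 = 28*0 + 1 = 1.
  i=1: a_1=56, p_1 = 56*28 + 1 = 1569, q_1 = 56*1 + 0 = 56.
Indeed p_0^2 - 785*q_0^2 = 784 - 785 = -1, not +1.
Check: 1569^2 - 785*56^2 = 2461761 - 2461760 = 1, so (x, y) = (1569, 56) solves the equation, and by the theorem it is the least positive solution.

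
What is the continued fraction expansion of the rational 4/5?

Run the Euclidean algorithm on 4 and 5; the successive quotients are the partial quotients a_0, a_1, ... (each step inverts the fractional part left over by the previous one):
  4 = 0*5 + 4, so a_0 = 0.
  5 = 1*4 + 1, so a_1 = 1.
  4 = 4*1 + 0, so a_2 = 4.
The remainder reaches 0 after 3 divisions, so the expansion has 3 partial quotients, read off in order.

[0; 1, 4]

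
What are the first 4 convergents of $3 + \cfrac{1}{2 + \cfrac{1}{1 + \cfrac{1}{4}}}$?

Using the convergent recurrence p_i = a_i*p_{i-1} + p_{i-2}, q_i = a_i*q_{i-1} + q_{i-2} with p_{-2}=0, p_{-1}=1, q_{-2}=1, q_{-1}=0:
  i=0: a_0=3, p_0 = 3*1 + 0 = 3, q_0 = 3*0 + 1 = 1.
  i=1: a_1=2, p_1 = 2*3 + 1 = 7, q_1 = 2*1 + 0 = 2.
  i=2: a_2=1, p_2 = 1*7 + 3 = 10, q_2 = 1*2 + 1 = 3.
  i=3: a_3=4, p_3 = 4*10 + 7 = 47, q_3 = 4*3 + 2 = 14.

3/1, 7/2, 10/3, 47/14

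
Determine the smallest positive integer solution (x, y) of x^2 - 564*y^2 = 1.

(x, y) = (95, 4)

First expand sqrt(564) as a continued fraction. With x_i = (sqrt(564) + m_i)/d_i and (m_0, d_0) = (0, 1): a_0 = floor(sqrt(564)) = 23, since 23^2 = 529 <= 564 < 576 = 24^2.
Iterate m_{i+1} = d_i*a_i - m_i, d_{i+1} = (564 - m_{i+1}^2)/d_i, a_{i+1} = floor((a_0 + m_{i+1})/d_{i+1}):
  m_1 = 1*23 - 0 = 23, d_1 = (564 - 23^2)/1 = 35/1 = 35, a_1 = floor((23 + 23)/35) = 1.
  m_2 = 35*1 - 23 = 12, d_2 = (564 - 12^2)/35 = 420/35 = 12, a_2 = floor((23 + 12)/12) = 2.
  m_3 = 12*2 - 12 = 12, d_3 = (564 - 12^2)/12 = 420/12 = 35, a_3 = floor((23 + 12)/35) = 1.
  m_4 = 35*1 - 12 = 23, d_4 = (564 - 23^2)/35 = 35/35 = 1, a_4 = floor((23 + 23)/1) = 46.
  m_5 = 1*46 - 23 = 23, d_5 = (564 - 23^2)/1 = 35/1 = 35: (m_5, d_5) = (m_1, d_1) = (23, 35), so from here the quotients repeat a_1, ..., a_4; the period length is 4.
So sqrt(564) = [23; (1, 2, 1, 46)] with period length k = 4.
k is even, so the fundamental solution of x^2 - 564y^2 = 1 is (p_{k-1}, q_{k-1}) = (p_3, q_3); compute convergents through index 3.
Convergents (p_i = a_i*p_{i-1} + p_{i-2}, q_i = a_i*q_{i-1} + q_{i-2} with p_{-2}=0, p_{-1}=1, q_{-2}=1, q_{-1}=0):
  i=0: a_0=23, p_0 = 23*1 + 0 = 23, q_0 = 23*0 + 1 = 1.
  i=1: a_1=1, p_1 = 1*23 + 1 = 24, q_1 = 1*1 + 0 = 1.
  i=2: a_2=2, p_2 = 2*24 + 23 = 71, q_2 = 2*1 + 1 = 3.
  i=3: a_3=1, p_3 = 1*71 + 24 = 95, q_3 = 1*3 + 1 = 4.
Check: 95^2 - 564*4^2 = 9025 - 9024 = 1, so (x, y) = (95, 4) solves the equation, and by the theorem it is the least positive solution.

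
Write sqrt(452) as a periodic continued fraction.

Write x_i = (sqrt(452) + m_i)/d_i with (m_0, d_0) = (0, 1). a_0 = floor(sqrt(452)) = 21, since 21^2 = 441 <= 452 < 484 = 22^2.
Iterate m_{i+1} = d_i*a_i - m_i, d_{i+1} = (452 - m_{i+1}^2)/d_i, a_{i+1} = floor((a_0 + m_{i+1})/d_{i+1}):
  m_1 = 1*21 - 0 = 21, d_1 = (452 - 21^2)/1 = 11/1 = 11, a_1 = floor((21 + 21)/11) = 3.
  m_2 = 11*3 - 21 = 12, d_2 = (452 - 12^2)/11 = 308/11 = 28, a_2 = floor((21 + 12)/28) = 1.
  m_3 = 28*1 - 12 = 16, d_3 = (452 - 16^2)/28 = 196/28 = 7, a_3 = floor((21 + 16)/7) = 5.
  m_4 = 7*5 - 16 = 19, d_4 = (452 - 19^2)/7 = 91/7 = 13, a_4 = floor((21 + 19)/13) = 3.
  m_5 = 13*3 - 19 = 20, d_5 = (452 - 20^2)/13 = 52/13 = 4, a_5 = floor((21 + 20)/4) = 10.
  m_6 = 4*10 - 20 = 20, d_6 = (452 - 20^2)/4 = 52/4 = 13, a_6 = floor((21 + 20)/13) = 3.
  m_7 = 13*3 - 20 = 19, d_7 = (452 - 19^2)/13 = 91/13 = 7, a_7 = floor((21 + 19)/7) = 5.
  m_8 = 7*5 - 19 = 16, d_8 = (452 - 16^2)/7 = 196/7 = 28, a_8 = floor((21 + 16)/28) = 1.
  m_9 = 28*1 - 16 = 12, d_9 = (452 - 12^2)/28 = 308/28 = 11, a_9 = floor((21 + 12)/11) = 3.
  m_10 = 11*3 - 12 = 21, d_10 = (452 - 21^2)/11 = 11/11 = 1, a_10 = floor((21 + 21)/1) = 42.
  m_11 = 1*42 - 21 = 21, d_11 = (452 - 21^2)/1 = 11/1 = 11: (m_11, d_11) = (m_1, d_1) = (21, 11), so from here the quotients repeat a_1, ..., a_10; the period length is 10.
Hence the expansion of sqrt(452) is a_0 = 21 followed by the repeating block 3, 1, 5, 3, 10, 3, 5, 1, 3, 42 (period 10).

[21; (3, 1, 5, 3, 10, 3, 5, 1, 3, 42)]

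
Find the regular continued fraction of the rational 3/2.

Run the Euclidean algorithm on 3 and 2; the successive quotients are the partial quotients a_0, a_1, ... (each step inverts the fractional part left over by the previous one):
  3 = 1*2 + 1, so a_0 = 1.
  2 = 2*1 + 0, so a_1 = 2.
The remainder reaches 0 after 2 divisions, so the expansion has 2 partial quotients, read off in order.

[1; 2]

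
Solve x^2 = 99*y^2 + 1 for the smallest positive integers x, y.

First expand sqrt(99) as a continued fraction. With x_i = (sqrt(99) + m_i)/d_i and (m_0, d_0) = (0, 1): a_0 = floor(sqrt(99)) = 9, since 9^2 = 81 <= 99 < 100 = 10^2.
Iterate m_{i+1} = d_i*a_i - m_i, d_{i+1} = (99 - m_{i+1}^2)/d_i, a_{i+1} = floor((a_0 + m_{i+1})/d_{i+1}):
  m_1 = 1*9 - 0 = 9, d_1 = (99 - 9^2)/1 = 18/1 = 18, a_1 = floor((9 + 9)/18) = 1.
  m_2 = 18*1 - 9 = 9, d_2 = (99 - 9^2)/18 = 18/18 = 1, a_2 = floor((9 + 9)/1) = 18.
  m_3 = 1*18 - 9 = 9, d_3 = (99 - 9^2)/1 = 18/1 = 18: (m_3, d_3) = (m_1, d_1) = (9, 18), so from here the quotients repeat a_1, a_2; the period length is 2.
So sqrt(99) = [9; (1, 18)] with period length k = 2.
k is even, so the fundamental solution of x^2 - 99y^2 = 1 is (p_{k-1}, q_{k-1}) = (p_1, q_1); compute convergents through index 1.
Convergents (p_i = a_i*p_{i-1} + p_{i-2}, q_i = a_i*q_{i-1} + q_{i-2} with p_{-2}=0, p_{-1}=1, q_{-2}=1, q_{-1}=0):
  i=0: a_0=9, p_0 = 9*1 + 0 = 9, q_0 = 9*0 + 1 = 1.
  i=1: a_1=1, p_1 = 1*9 + 1 = 10, q_1 = 1*1 + 0 = 1.
Check: 10^2 - 99*1^2 = 100 - 99 = 1, so (x, y) = (10, 1) solves the equation, and by the theorem it is the least positive solution.

(x, y) = (10, 1)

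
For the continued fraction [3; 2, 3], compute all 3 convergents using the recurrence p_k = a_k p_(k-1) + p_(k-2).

3/1, 7/2, 24/7

Using the convergent recurrence p_i = a_i*p_{i-1} + p_{i-2}, q_i = a_i*q_{i-1} + q_{i-2} with p_{-2}=0, p_{-1}=1, q_{-2}=1, q_{-1}=0:
  i=0: a_0=3, p_0 = 3*1 + 0 = 3, q_0 = 3*0 + 1 = 1.
  i=1: a_1=2, p_1 = 2*3 + 1 = 7, q_1 = 2*1 + 0 = 2.
  i=2: a_2=3, p_2 = 3*7 + 3 = 24, q_2 = 3*2 + 1 = 7.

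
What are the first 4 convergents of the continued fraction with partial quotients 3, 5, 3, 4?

Using the convergent recurrence p_i = a_i*p_{i-1} + p_{i-2}, q_i = a_i*q_{i-1} + q_{i-2} with p_{-2}=0, p_{-1}=1, q_{-2}=1, q_{-1}=0:
  i=0: a_0=3, p_0 = 3*1 + 0 = 3, q_0 = 3*0 + 1 = 1.
  i=1: a_1=5, p_1 = 5*3 + 1 = 16, q_1 = 5*1 + 0 = 5.
  i=2: a_2=3, p_2 = 3*16 + 3 = 51, q_2 = 3*5 + 1 = 16.
  i=3: a_3=4, p_3 = 4*51 + 16 = 220, q_3 = 4*16 + 5 = 69.

3/1, 16/5, 51/16, 220/69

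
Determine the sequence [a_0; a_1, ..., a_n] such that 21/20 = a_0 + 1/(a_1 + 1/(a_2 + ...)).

Run the Euclidean algorithm on 21 and 20; the successive quotients are the partial quotients a_0, a_1, ... (each step inverts the fractional part left over by the previous one):
  21 = 1*20 + 1, so a_0 = 1.
  20 = 20*1 + 0, so a_1 = 20.
The remainder reaches 0 after 2 divisions, so the expansion has 2 partial quotients, read off in order.

[1; 20]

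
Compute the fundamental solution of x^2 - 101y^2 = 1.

First expand sqrt(101) as a continued fraction. With x_i = (sqrt(101) + m_i)/d_i and (m_0, d_0) = (0, 1): a_0 = floor(sqrt(101)) = 10, since 10^2 = 100 <= 101 < 121 = 11^2.
Iterate m_{i+1} = d_i*a_i - m_i, d_{i+1} = (101 - m_{i+1}^2)/d_i, a_{i+1} = floor((a_0 + m_{i+1})/d_{i+1}):
  m_1 = 1*10 - 0 = 10, d_1 = (101 - 10^2)/1 = 1/1 = 1, a_1 = floor((10 + 10)/1) = 20.
  m_2 = 1*20 - 10 = 10, d_2 = (101 - 10^2)/1 = 1/1 = 1: (m_2, d_2) = (m_1, d_1) = (10, 1), so from here the quotient a_1 repeats; the period length is 1.
So sqrt(101) = [10; (20)] with period length k = 1.
k is odd, so (p_{k-1}, q_{k-1}) only solves x^2 - 101y^2 = -1 and the fundamental solution of x^2 - 101y^2 = 1 is (p_{2k-1}, q_{2k-1}) = (p_1, q_1); compute convergents through index 1, running through the period twice.
Convergents (p_i = a_i*p_{i-1} + p_{i-2}, q_i = a_i*q_{i-1} + q_{i-2} with p_{-2}=0, p_{-1}=1, q_{-2}=1, q_{-1}=0):
  i=0: a_0=10, p_0 = 10*1 + 0 = 10, q_0 = 10*0 + 1 = 1.
  i=1: a_1=20, p_1 = 20*10 + 1 = 201, q_1 = 20*1 + 0 = 20.
Indeed p_0^2 - 101*q_0^2 = 100 - 101 = -1, not +1.
Check: 201^2 - 101*20^2 = 40401 - 40400 = 1, so (x, y) = (201, 20) solves the equation, and by the theorem it is the least positive solution.

(x, y) = (201, 20)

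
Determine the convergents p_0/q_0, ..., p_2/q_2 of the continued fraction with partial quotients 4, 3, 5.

Using the convergent recurrence p_i = a_i*p_{i-1} + p_{i-2}, q_i = a_i*q_{i-1} + q_{i-2} with p_{-2}=0, p_{-1}=1, q_{-2}=1, q_{-1}=0:
  i=0: a_0=4, p_0 = 4*1 + 0 = 4, q_0 = 4*0 + 1 = 1.
  i=1: a_1=3, p_1 = 3*4 + 1 = 13, q_1 = 3*1 + 0 = 3.
  i=2: a_2=5, p_2 = 5*13 + 4 = 69, q_2 = 5*3 + 1 = 16.

4/1, 13/3, 69/16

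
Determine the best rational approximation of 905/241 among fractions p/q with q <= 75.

Expand x = 905/241 as a continued fraction with the Euclidean algorithm:
  905 = 3*241 + 182, so a_0 = 3.
  241 = 1*182 + 59, so a_1 = 1.
  182 = 3*59 + 5, so a_2 = 3.
  59 = 11*5 + 4, so a_3 = 11.
  5 = 1*4 + 1, so a_4 = 1.
  4 = 4*1 + 0, so a_5 = 4.
so x = [3; 1, 3, 11, 1, 4].
Convergents (p_i = a_i*p_{i-1} + p_{i-2}, q_i = a_i*q_{i-1} + q_{i-2} with p_{-2}=0, p_{-1}=1, q_{-2}=1, q_{-1}=0), until the denominator exceeds 75:
  i=0: a_0=3, p_0 = 3*1 + 0 = 3, q_0 = 3*0 + 1 = 1.
  i=1: a_1=1, p_1 = 1*3 + 1 = 4, q_1 = 1*1 + 0 = 1.
  i=2: a_2=3, p_2 = 3*4 + 3 = 15, q_2 = 3*1 + 1 = 4.
  i=3: a_3=11, p_3 = 11*15 + 4 = 169, q_3 = 11*4 + 1 = 45.
  i=4: a_4=1, p_4 = 1*169 + 15 = 184, q_4 = 1*45 + 4 = 49.
  i=5: a_5=4, p_5 = 4*184 + 169 = 905, q_5 = 4*49 + 45 = 241.
q_5 = 241 > 75, so the last convergent with denominator <= 75 is p_4/q_4 = 184/49.
The closest fraction with denominator <= 75 is either p_4/q_4 or the intermediate fraction (k*p_4 + p_3)/(k*q_4 + q_3) with the largest k >= 1 whose denominator stays <= 75; these approach x as k grows, and every other convergent or intermediate fraction in range is farther away.
Largest k: floor((75 - q_3)/q_4) = floor((75 - 45)/49) = 0.
Since k = 0, no intermediate fraction beyond p_4/q_4 has denominator <= 75, so the convergent 184/49 is the closest (its error is |905*49 - 184*241|/(241*49) = 1/11809).

184/49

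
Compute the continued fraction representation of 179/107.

Run the Euclidean algorithm on 179 and 107; the successive quotients are the partial quotients a_0, a_1, ... (each step inverts the fractional part left over by the previous one):
  179 = 1*107 + 72, so a_0 = 1.
  107 = 1*72 + 35, so a_1 = 1.
  72 = 2*35 + 2, so a_2 = 2.
  35 = 17*2 + 1, so a_3 = 17.
  2 = 2*1 + 0, so a_4 = 2.
The remainder reaches 0 after 5 divisions, so the expansion has 5 partial quotients, read off in order.

[1; 1, 2, 17, 2]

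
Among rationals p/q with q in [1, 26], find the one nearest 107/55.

Expand x = 107/55 as a continued fraction with the Euclidean algorithm:
  107 = 1*55 + 52, so a_0 = 1.
  55 = 1*52 + 3, so a_1 = 1.
  52 = 17*3 + 1, so a_2 = 17.
  3 = 3*1 + 0, so a_3 = 3.
so x = [1; 1, 17, 3].
Convergents (p_i = a_i*p_{i-1} + p_{i-2}, q_i = a_i*q_{i-1} + q_{i-2} with p_{-2}=0, p_{-1}=1, q_{-2}=1, q_{-1}=0), until the denominator exceeds 26:
  i=0: a_0=1, p_0 = 1*1 + 0 = 1, q_0 = 1*0 + 1 = 1.
  i=1: a_1=1, p_1 = 1*1 + 1 = 2, q_1 = 1*1 + 0 = 1.
  i=2: a_2=17, p_2 = 17*2 + 1 = 35, q_2 = 17*1 + 1 = 18.
  i=3: a_3=3, p_3 = 3*35 + 2 = 107, q_3 = 3*18 + 1 = 55.
q_3 = 55 > 26, so the last convergent with denominator <= 26 is p_2/q_2 = 35/18.
The closest fraction with denominator <= 26 is either p_2/q_2 or the intermediate fraction (k*p_2 + p_1)/(k*q_2 + q_1) with the largest k >= 1 whose denominator stays <= 26; these approach x as k grows, and every other convergent or intermediate fraction in range is farther away.
Largest k: floor((26 - q_1)/q_2) = floor((26 - 1)/18) = 1.
That gives (1*35 + 2)/(1*18 + 1) = 37/19.
Compare the errors: |x - 35/18| = |107*18 - 35*55|/(55*18) = 1/990, and |x - 37/19| = |107*19 - 37*55|/(55*19) = 2/1045.
Cross-multiplying, 1*1045 = 1045 < 1980 = 2*990, so 1/990 is smaller: the convergent 35/18 is closer to x than 37/19.

35/18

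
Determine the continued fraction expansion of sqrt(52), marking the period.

[7; (4, 1, 2, 1, 4, 14)]

Write x_i = (sqrt(52) + m_i)/d_i with (m_0, d_0) = (0, 1). a_0 = floor(sqrt(52)) = 7, since 7^2 = 49 <= 52 < 64 = 8^2.
Iterate m_{i+1} = d_i*a_i - m_i, d_{i+1} = (52 - m_{i+1}^2)/d_i, a_{i+1} = floor((a_0 + m_{i+1})/d_{i+1}):
  m_1 = 1*7 - 0 = 7, d_1 = (52 - 7^2)/1 = 3/1 = 3, a_1 = floor((7 + 7)/3) = 4.
  m_2 = 3*4 - 7 = 5, d_2 = (52 - 5^2)/3 = 27/3 = 9, a_2 = floor((7 + 5)/9) = 1.
  m_3 = 9*1 - 5 = 4, d_3 = (52 - 4^2)/9 = 36/9 = 4, a_3 = floor((7 + 4)/4) = 2.
  m_4 = 4*2 - 4 = 4, d_4 = (52 - 4^2)/4 = 36/4 = 9, a_4 = floor((7 + 4)/9) = 1.
  m_5 = 9*1 - 4 = 5, d_5 = (52 - 5^2)/9 = 27/9 = 3, a_5 = floor((7 + 5)/3) = 4.
  m_6 = 3*4 - 5 = 7, d_6 = (52 - 7^2)/3 = 3/3 = 1, a_6 = floor((7 + 7)/1) = 14.
  m_7 = 1*14 - 7 = 7, d_7 = (52 - 7^2)/1 = 3/1 = 3: (m_7, d_7) = (m_1, d_1) = (7, 3), so from here the quotients repeat a_1, ..., a_6; the period length is 6.
Hence the expansion of sqrt(52) is a_0 = 7 followed by the repeating block 4, 1, 2, 1, 4, 14 (period 6).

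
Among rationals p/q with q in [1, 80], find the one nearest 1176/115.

317/31

Expand x = 1176/115 as a continued fraction with the Euclidean algorithm:
  1176 = 10*115 + 26, so a_0 = 10.
  115 = 4*26 + 11, so a_1 = 4.
  26 = 2*11 + 4, so a_2 = 2.
  11 = 2*4 + 3, so a_3 = 2.
  4 = 1*3 + 1, so a_4 = 1.
  3 = 3*1 + 0, so a_5 = 3.
so x = [10; 4, 2, 2, 1, 3].
Convergents (p_i = a_i*p_{i-1} + p_{i-2}, q_i = a_i*q_{i-1} + q_{i-2} with p_{-2}=0, p_{-1}=1, q_{-2}=1, q_{-1}=0), until the denominator exceeds 80:
  i=0: a_0=10, p_0 = 10*1 + 0 = 10, q_0 = 10*0 + 1 = 1.
  i=1: a_1=4, p_1 = 4*10 + 1 = 41, q_1 = 4*1 + 0 = 4.
  i=2: a_2=2, p_2 = 2*41 + 10 = 92, q_2 = 2*4 + 1 = 9.
  i=3: a_3=2, p_3 = 2*92 + 41 = 225, q_3 = 2*9 + 4 = 22.
  i=4: a_4=1, p_4 = 1*225 + 92 = 317, q_4 = 1*22 + 9 = 31.
  i=5: a_5=3, p_5 = 3*317 + 225 = 1176, q_5 = 3*31 + 22 = 115.
q_5 = 115 > 80, so the last convergent with denominator <= 80 is p_4/q_4 = 317/31.
The closest fraction with denominator <= 80 is either p_4/q_4 or the intermediate fraction (k*p_4 + p_3)/(k*q_4 + q_3) with the largest k >= 1 whose denominator stays <= 80; these approach x as k grows, and every other convergent or intermediate fraction in range is farther away.
Largest k: floor((80 - q_3)/q_4) = floor((80 - 22)/31) = 1.
That gives (1*317 + 225)/(1*31 + 22) = 542/53.
Compare the errors: |x - 317/31| = |1176*31 - 317*115|/(115*31) = 1/3565, and |x - 542/53| = |1176*53 - 542*115|/(115*53) = 2/6095.
Cross-multiplying, 1*6095 = 6095 < 7130 = 2*3565, so 1/3565 is smaller: the convergent 317/31 is closer to x than 542/53.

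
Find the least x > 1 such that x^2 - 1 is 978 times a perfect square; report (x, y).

(x, y) = (118337, 3784)

First expand sqrt(978) as a continued fraction. With x_i = (sqrt(978) + m_i)/d_i and (m_0, d_0) = (0, 1): a_0 = floor(sqrt(978)) = 31, since 31^2 = 961 <= 978 < 1024 = 32^2.
Iterate m_{i+1} = d_i*a_i - m_i, d_{i+1} = (978 - m_{i+1}^2)/d_i, a_{i+1} = floor((a_0 + m_{i+1})/d_{i+1}):
  m_1 = 1*31 - 0 = 31, d_1 = (978 - 31^2)/1 = 17/1 = 17, a_1 = floor((31 + 31)/17) = 3.
  m_2 = 17*3 - 31 = 20, d_2 = (978 - 20^2)/17 = 578/17 = 34, a_2 = floor((31 + 20)/34) = 1.
  m_3 = 34*1 - 20 = 14, d_3 = (978 - 14^2)/34 = 782/34 = 23, a_3 = floor((31 + 14)/23) = 1.
  m_4 = 23*1 - 14 = 9, d_4 = (978 - 9^2)/23 = 897/23 = 39, a_4 = floor((31 + 9)/39) = 1.
  m_5 = 39*1 - 9 = 30, d_5 = (978 - 30^2)/39 = 78/39 = 2, a_5 = floor((31 + 30)/2) = 30.
  m_6 = 2*30 - 30 = 30, d_6 = (978 - 30^2)/2 = 78/2 = 39, a_6 = floor((31 + 30)/39) = 1.
  m_7 = 39*1 - 30 = 9, d_7 = (978 - 9^2)/39 = 897/39 = 23, a_7 = floor((31 + 9)/23) = 1.
  m_8 = 23*1 - 9 = 14, d_8 = (978 - 14^2)/23 = 782/23 = 34, a_8 = floor((31 + 14)/34) = 1.
  m_9 = 34*1 - 14 = 20, d_9 = (978 - 20^2)/34 = 578/34 = 17, a_9 = floor((31 + 20)/17) = 3.
  m_10 = 17*3 - 20 = 31, d_10 = (978 - 31^2)/17 = 17/17 = 1, a_10 = floor((31 + 31)/1) = 62.
  m_11 = 1*62 - 31 = 31, d_11 = (978 - 31^2)/1 = 17/1 = 17: (m_11, d_11) = (m_1, d_1) = (31, 17), so from here the quotients repeat a_1, ..., a_10; the period length is 10.
So sqrt(978) = [31; (3, 1, 1, 1, 30, 1, 1, 1, 3, 62)] with period length k = 10.
k is even, so the fundamental solution of x^2 - 978y^2 = 1 is (p_{k-1}, q_{k-1}) = (p_9, q_9); compute convergents through index 9.
Convergents (p_i = a_i*p_{i-1} + p_{i-2}, q_i = a_i*q_{i-1} + q_{i-2} with p_{-2}=0, p_{-1}=1, q_{-2}=1, q_{-1}=0):
  i=0: a_0=31, p_0 = 31*1 + 0 = 31, q_0 = 31*0 + 1 = 1.
  i=1: a_1=3, p_1 = 3*31 + 1 = 94, q_1 = 3*1 + 0 = 3.
  i=2: a_2=1, p_2 = 1*94 + 31 = 125, q_2 = 1*3 + 1 = 4.
  i=3: a_3=1, p_3 = 1*125 + 94 = 219, q_3 = 1*4 + 3 = 7.
  i=4: a_4=1, p_4 = 1*219 + 125 = 344, q_4 = 1*7 + 4 = 11.
  i=5: a_5=30, p_5 = 30*344 + 219 = 10539, q_5 = 30*11 + 7 = 337.
  i=6: a_6=1, p_6 = 1*10539 + 344 = 10883, q_6 = 1*337 + 11 = 348.
  i=7: a_7=1, p_7 = 1*10883 + 10539 = 21422, q_7 = 1*348 + 337 = 685.
  i=8: a_8=1, p_8 = 1*21422 + 10883 = 32305, q_8 = 1*685 + 348 = 1033.
  i=9: a_9=3, p_9 = 3*32305 + 21422 = 118337, q_9 = 3*1033 + 685 = 3784.
Check: 118337^2 - 978*3784^2 = 14003645569 - 14003645568 = 1, so (x, y) = (118337, 3784) solves the equation, and by the theorem it is the least positive solution.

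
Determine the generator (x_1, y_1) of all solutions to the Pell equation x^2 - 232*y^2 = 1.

(x, y) = (19603, 1287)

First expand sqrt(232) as a continued fraction. With x_i = (sqrt(232) + m_i)/d_i and (m_0, d_0) = (0, 1): a_0 = floor(sqrt(232)) = 15, since 15^2 = 225 <= 232 < 256 = 16^2.
Iterate m_{i+1} = d_i*a_i - m_i, d_{i+1} = (232 - m_{i+1}^2)/d_i, a_{i+1} = floor((a_0 + m_{i+1})/d_{i+1}):
  m_1 = 1*15 - 0 = 15, d_1 = (232 - 15^2)/1 = 7/1 = 7, a_1 = floor((15 + 15)/7) = 4.
  m_2 = 7*4 - 15 = 13, d_2 = (232 - 13^2)/7 = 63/7 = 9, a_2 = floor((15 + 13)/9) = 3.
  m_3 = 9*3 - 13 = 14, d_3 = (232 - 14^2)/9 = 36/9 = 4, a_3 = floor((15 + 14)/4) = 7.
  m_4 = 4*7 - 14 = 14, d_4 = (232 - 14^2)/4 = 36/4 = 9, a_4 = floor((15 + 14)/9) = 3.
  m_5 = 9*3 - 14 = 13, d_5 = (232 - 13^2)/9 = 63/9 = 7, a_5 = floor((15 + 13)/7) = 4.
  m_6 = 7*4 - 13 = 15, d_6 = (232 - 15^2)/7 = 7/7 = 1, a_6 = floor((15 + 15)/1) = 30.
  m_7 = 1*30 - 15 = 15, d_7 = (232 - 15^2)/1 = 7/1 = 7: (m_7, d_7) = (m_1, d_1) = (15, 7), so from here the quotients repeat a_1, ..., a_6; the period length is 6.
So sqrt(232) = [15; (4, 3, 7, 3, 4, 30)] with period length k = 6.
k is even, so the fundamental solution of x^2 - 232y^2 = 1 is (p_{k-1}, q_{k-1}) = (p_5, q_5); compute convergents through index 5.
Convergents (p_i = a_i*p_{i-1} + p_{i-2}, q_i = a_i*q_{i-1} + q_{i-2} with p_{-2}=0, p_{-1}=1, q_{-2}=1, q_{-1}=0):
  i=0: a_0=15, p_0 = 15*1 + 0 = 15, q_0 = 15*0 + 1 = 1.
  i=1: a_1=4, p_1 = 4*15 + 1 = 61, q_1 = 4*1 + 0 = 4.
  i=2: a_2=3, p_2 = 3*61 + 15 = 198, q_2 = 3*4 + 1 = 13.
  i=3: a_3=7, p_3 = 7*198 + 61 = 1447, q_3 = 7*13 + 4 = 95.
  i=4: a_4=3, p_4 = 3*1447 + 198 = 4539, q_4 = 3*95 + 13 = 298.
  i=5: a_5=4, p_5 = 4*4539 + 1447 = 19603, q_5 = 4*298 + 95 = 1287.
Check: 19603^2 - 232*1287^2 = 384277609 - 384277608 = 1, so (x, y) = (19603, 1287) solves the equation, and by the theorem it is the least positive solution.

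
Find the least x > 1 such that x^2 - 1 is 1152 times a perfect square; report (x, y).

(x, y) = (577, 17)

First expand sqrt(1152) as a continued fraction. With x_i = (sqrt(1152) + m_i)/d_i and (m_0, d_0) = (0, 1): a_0 = floor(sqrt(1152)) = 33, since 33^2 = 1089 <= 1152 < 1156 = 34^2.
Iterate m_{i+1} = d_i*a_i - m_i, d_{i+1} = (1152 - m_{i+1}^2)/d_i, a_{i+1} = floor((a_0 + m_{i+1})/d_{i+1}):
  m_1 = 1*33 - 0 = 33, d_1 = (1152 - 33^2)/1 = 63/1 = 63, a_1 = floor((33 + 33)/63) = 1.
  m_2 = 63*1 - 33 = 30, d_2 = (1152 - 30^2)/63 = 252/63 = 4, a_2 = floor((33 + 30)/4) = 15.
  m_3 = 4*15 - 30 = 30, d_3 = (1152 - 30^2)/4 = 252/4 = 63, a_3 = floor((33 + 30)/63) = 1.
  m_4 = 63*1 - 30 = 33, d_4 = (1152 - 33^2)/63 = 63/63 = 1, a_4 = floor((33 + 33)/1) = 66.
  m_5 = 1*66 - 33 = 33, d_5 = (1152 - 33^2)/1 = 63/1 = 63: (m_5, d_5) = (m_1, d_1) = (33, 63), so from here the quotients repeat a_1, ..., a_4; the period length is 4.
So sqrt(1152) = [33; (1, 15, 1, 66)] with period length k = 4.
k is even, so the fundamental solution of x^2 - 1152y^2 = 1 is (p_{k-1}, q_{k-1}) = (p_3, q_3); compute convergents through index 3.
Convergents (p_i = a_i*p_{i-1} + p_{i-2}, q_i = a_i*q_{i-1} + q_{i-2} with p_{-2}=0, p_{-1}=1, q_{-2}=1, q_{-1}=0):
  i=0: a_0=33, p_0 = 33*1 + 0 = 33, q_0 = 33*0 + 1 = 1.
  i=1: a_1=1, p_1 = 1*33 + 1 = 34, q_1 = 1*1 + 0 = 1.
  i=2: a_2=15, p_2 = 15*34 + 33 = 543, q_2 = 15*1 + 1 = 16.
  i=3: a_3=1, p_3 = 1*543 + 34 = 577, q_3 = 1*16 + 1 = 17.
Check: 577^2 - 1152*17^2 = 332929 - 332928 = 1, so (x, y) = (577, 17) solves the equation, and by the theorem it is the least positive solution.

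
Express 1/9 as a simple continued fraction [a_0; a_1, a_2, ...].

[0; 9]

Run the Euclidean algorithm on 1 and 9; the successive quotients are the partial quotients a_0, a_1, ... (each step inverts the fractional part left over by the previous one):
  1 = 0*9 + 1, so a_0 = 0.
  9 = 9*1 + 0, so a_1 = 9.
The remainder reaches 0 after 2 divisions, so the expansion has 2 partial quotients, read off in order.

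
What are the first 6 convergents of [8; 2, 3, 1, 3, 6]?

8/1, 17/2, 59/7, 76/9, 287/34, 1798/213

Using the convergent recurrence p_i = a_i*p_{i-1} + p_{i-2}, q_i = a_i*q_{i-1} + q_{i-2} with p_{-2}=0, p_{-1}=1, q_{-2}=1, q_{-1}=0:
  i=0: a_0=8, p_0 = 8*1 + 0 = 8, q_0 = 8*0 + 1 = 1.
  i=1: a_1=2, p_1 = 2*8 + 1 = 17, q_1 = 2*1 + 0 = 2.
  i=2: a_2=3, p_2 = 3*17 + 8 = 59, q_2 = 3*2 + 1 = 7.
  i=3: a_3=1, p_3 = 1*59 + 17 = 76, q_3 = 1*7 + 2 = 9.
  i=4: a_4=3, p_4 = 3*76 + 59 = 287, q_4 = 3*9 + 7 = 34.
  i=5: a_5=6, p_5 = 6*287 + 76 = 1798, q_5 = 6*34 + 9 = 213.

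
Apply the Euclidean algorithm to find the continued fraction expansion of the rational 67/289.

[0; 4, 3, 5, 4]

Run the Euclidean algorithm on 67 and 289; the successive quotients are the partial quotients a_0, a_1, ... (each step inverts the fractional part left over by the previous one):
  67 = 0*289 + 67, so a_0 = 0.
  289 = 4*67 + 21, so a_1 = 4.
  67 = 3*21 + 4, so a_2 = 3.
  21 = 5*4 + 1, so a_3 = 5.
  4 = 4*1 + 0, so a_4 = 4.
The remainder reaches 0 after 5 divisions, so the expansion has 5 partial quotients, read off in order.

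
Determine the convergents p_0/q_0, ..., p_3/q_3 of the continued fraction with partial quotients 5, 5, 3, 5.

Using the convergent recurrence p_i = a_i*p_{i-1} + p_{i-2}, q_i = a_i*q_{i-1} + q_{i-2} with p_{-2}=0, p_{-1}=1, q_{-2}=1, q_{-1}=0:
  i=0: a_0=5, p_0 = 5*1 + 0 = 5, q_0 = 5*0 + 1 = 1.
  i=1: a_1=5, p_1 = 5*5 + 1 = 26, q_1 = 5*1 + 0 = 5.
  i=2: a_2=3, p_2 = 3*26 + 5 = 83, q_2 = 3*5 + 1 = 16.
  i=3: a_3=5, p_3 = 5*83 + 26 = 441, q_3 = 5*16 + 5 = 85.

5/1, 26/5, 83/16, 441/85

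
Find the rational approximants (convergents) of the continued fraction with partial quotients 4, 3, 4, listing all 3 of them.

4/1, 13/3, 56/13

Using the convergent recurrence p_i = a_i*p_{i-1} + p_{i-2}, q_i = a_i*q_{i-1} + q_{i-2} with p_{-2}=0, p_{-1}=1, q_{-2}=1, q_{-1}=0:
  i=0: a_0=4, p_0 = 4*1 + 0 = 4, q_0 = 4*0 + 1 = 1.
  i=1: a_1=3, p_1 = 3*4 + 1 = 13, q_1 = 3*1 + 0 = 3.
  i=2: a_2=4, p_2 = 4*13 + 4 = 56, q_2 = 4*3 + 1 = 13.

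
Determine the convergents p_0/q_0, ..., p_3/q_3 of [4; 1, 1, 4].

4/1, 5/1, 9/2, 41/9

Using the convergent recurrence p_i = a_i*p_{i-1} + p_{i-2}, q_i = a_i*q_{i-1} + q_{i-2} with p_{-2}=0, p_{-1}=1, q_{-2}=1, q_{-1}=0:
  i=0: a_0=4, p_0 = 4*1 + 0 = 4, q_0 = 4*0 + 1 = 1.
  i=1: a_1=1, p_1 = 1*4 + 1 = 5, q_1 = 1*1 + 0 = 1.
  i=2: a_2=1, p_2 = 1*5 + 4 = 9, q_2 = 1*1 + 1 = 2.
  i=3: a_3=4, p_3 = 4*9 + 5 = 41, q_3 = 4*2 + 1 = 9.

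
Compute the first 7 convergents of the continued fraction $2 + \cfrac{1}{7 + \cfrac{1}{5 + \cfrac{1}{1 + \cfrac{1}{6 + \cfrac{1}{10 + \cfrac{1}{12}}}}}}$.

2/1, 15/7, 77/36, 92/43, 629/294, 6382/2983, 77213/36090

Using the convergent recurrence p_i = a_i*p_{i-1} + p_{i-2}, q_i = a_i*q_{i-1} + q_{i-2} with p_{-2}=0, p_{-1}=1, q_{-2}=1, q_{-1}=0:
  i=0: a_0=2, p_0 = 2*1 + 0 = 2, q_0 = 2*0 + 1 = 1.
  i=1: a_1=7, p_1 = 7*2 + 1 = 15, q_1 = 7*1 + 0 = 7.
  i=2: a_2=5, p_2 = 5*15 + 2 = 77, q_2 = 5*7 + 1 = 36.
  i=3: a_3=1, p_3 = 1*77 + 15 = 92, q_3 = 1*36 + 7 = 43.
  i=4: a_4=6, p_4 = 6*92 + 77 = 629, q_4 = 6*43 + 36 = 294.
  i=5: a_5=10, p_5 = 10*629 + 92 = 6382, q_5 = 10*294 + 43 = 2983.
  i=6: a_6=12, p_6 = 12*6382 + 629 = 77213, q_6 = 12*2983 + 294 = 36090.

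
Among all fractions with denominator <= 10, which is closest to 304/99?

31/10

Expand x = 304/99 as a continued fraction with the Euclidean algorithm:
  304 = 3*99 + 7, so a_0 = 3.
  99 = 14*7 + 1, so a_1 = 14.
  7 = 7*1 + 0, so a_2 = 7.
so x = [3; 14, 7].
Convergents (p_i = a_i*p_{i-1} + p_{i-2}, q_i = a_i*q_{i-1} + q_{i-2} with p_{-2}=0, p_{-1}=1, q_{-2}=1, q_{-1}=0), until the denominator exceeds 10:
  i=0: a_0=3, p_0 = 3*1 + 0 = 3, q_0 = 3*0 + 1 = 1.
  i=1: a_1=14, p_1 = 14*3 + 1 = 43, q_1 = 14*1 + 0 = 14.
q_1 = 14 > 10, so the last convergent with denominator <= 10 is p_0/q_0 = 3/1.
The closest fraction with denominator <= 10 is either p_0/q_0 or the intermediate fraction (k*p_0 + p_{-1})/(k*q_0 + q_{-1}) with the largest k >= 1 whose denominator stays <= 10; these approach x as k grows, and every other convergent or intermediate fraction in range is farther away.
Largest k: floor((10 - q_{-1})/q_0) = floor((10 - 0)/1) = 10 (using the seeds p_{-1} = 1, q_{-1} = 0).
That gives (10*3 + 1)/(10*1 + 0) = 31/10.
Compare the errors: |x - 3/1| = |304*1 - 3*99|/(99*1) = 7/99, and |x - 31/10| = |304*10 - 31*99|/(99*10) = 29/990.
Cross-multiplying, 29*99 = 2871 < 6930 = 7*990, so 29/990 is smaller: the intermediate fraction 31/10 is closer to x than 3/1.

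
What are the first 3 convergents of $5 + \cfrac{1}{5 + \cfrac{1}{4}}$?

Using the convergent recurrence p_i = a_i*p_{i-1} + p_{i-2}, q_i = a_i*q_{i-1} + q_{i-2} with p_{-2}=0, p_{-1}=1, q_{-2}=1, q_{-1}=0:
  i=0: a_0=5, p_0 = 5*1 + 0 = 5, q_0 = 5*0 + 1 = 1.
  i=1: a_1=5, p_1 = 5*5 + 1 = 26, q_1 = 5*1 + 0 = 5.
  i=2: a_2=4, p_2 = 4*26 + 5 = 109, q_2 = 4*5 + 1 = 21.

5/1, 26/5, 109/21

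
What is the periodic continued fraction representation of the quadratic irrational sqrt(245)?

[15; (1, 1, 1, 7, 6, 7, 1, 1, 1, 30)]

Write x_i = (sqrt(245) + m_i)/d_i with (m_0, d_0) = (0, 1). a_0 = floor(sqrt(245)) = 15, since 15^2 = 225 <= 245 < 256 = 16^2.
Iterate m_{i+1} = d_i*a_i - m_i, d_{i+1} = (245 - m_{i+1}^2)/d_i, a_{i+1} = floor((a_0 + m_{i+1})/d_{i+1}):
  m_1 = 1*15 - 0 = 15, d_1 = (245 - 15^2)/1 = 20/1 = 20, a_1 = floor((15 + 15)/20) = 1.
  m_2 = 20*1 - 15 = 5, d_2 = (245 - 5^2)/20 = 220/20 = 11, a_2 = floor((15 + 5)/11) = 1.
  m_3 = 11*1 - 5 = 6, d_3 = (245 - 6^2)/11 = 209/11 = 19, a_3 = floor((15 + 6)/19) = 1.
  m_4 = 19*1 - 6 = 13, d_4 = (245 - 13^2)/19 = 76/19 = 4, a_4 = floor((15 + 13)/4) = 7.
  m_5 = 4*7 - 13 = 15, d_5 = (245 - 15^2)/4 = 20/4 = 5, a_5 = floor((15 + 15)/5) = 6.
  m_6 = 5*6 - 15 = 15, d_6 = (245 - 15^2)/5 = 20/5 = 4, a_6 = floor((15 + 15)/4) = 7.
  m_7 = 4*7 - 15 = 13, d_7 = (245 - 13^2)/4 = 76/4 = 19, a_7 = floor((15 + 13)/19) = 1.
  m_8 = 19*1 - 13 = 6, d_8 = (245 - 6^2)/19 = 209/19 = 11, a_8 = floor((15 + 6)/11) = 1.
  m_9 = 11*1 - 6 = 5, d_9 = (245 - 5^2)/11 = 220/11 = 20, a_9 = floor((15 + 5)/20) = 1.
  m_10 = 20*1 - 5 = 15, d_10 = (245 - 15^2)/20 = 20/20 = 1, a_10 = floor((15 + 15)/1) = 30.
  m_11 = 1*30 - 15 = 15, d_11 = (245 - 15^2)/1 = 20/1 = 20: (m_11, d_11) = (m_1, d_1) = (15, 20), so from here the quotients repeat a_1, ..., a_10; the period length is 10.
Hence the expansion of sqrt(245) is a_0 = 15 followed by the repeating block 1, 1, 1, 7, 6, 7, 1, 1, 1, 30 (period 10).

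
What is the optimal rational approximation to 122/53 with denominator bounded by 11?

Expand x = 122/53 as a continued fraction with the Euclidean algorithm:
  122 = 2*53 + 16, so a_0 = 2.
  53 = 3*16 + 5, so a_1 = 3.
  16 = 3*5 + 1, so a_2 = 3.
  5 = 5*1 + 0, so a_3 = 5.
so x = [2; 3, 3, 5].
Convergents (p_i = a_i*p_{i-1} + p_{i-2}, q_i = a_i*q_{i-1} + q_{i-2} with p_{-2}=0, p_{-1}=1, q_{-2}=1, q_{-1}=0), until the denominator exceeds 11:
  i=0: a_0=2, p_0 = 2*1 + 0 = 2, q_0 = 2*0 + 1 = 1.
  i=1: a_1=3, p_1 = 3*2 + 1 = 7, q_1 = 3*1 + 0 = 3.
  i=2: a_2=3, p_2 = 3*7 + 2 = 23, q_2 = 3*3 + 1 = 10.
  i=3: a_3=5, p_3 = 5*23 + 7 = 122, q_3 = 5*10 + 3 = 53.
q_3 = 53 > 11, so the last convergent with denominator <= 11 is p_2/q_2 = 23/10.
The closest fraction with denominator <= 11 is either p_2/q_2 or the intermediate fraction (k*p_2 + p_1)/(k*q_2 + q_1) with the largest k >= 1 whose denominator stays <= 11; these approach x as k grows, and every other convergent or intermediate fraction in range is farther away.
Largest k: floor((11 - q_1)/q_2) = floor((11 - 3)/10) = 0.
Since k = 0, no intermediate fraction beyond p_2/q_2 has denominator <= 11, so the convergent 23/10 is the closest (its error is |122*10 - 23*53|/(53*10) = 1/530).

23/10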